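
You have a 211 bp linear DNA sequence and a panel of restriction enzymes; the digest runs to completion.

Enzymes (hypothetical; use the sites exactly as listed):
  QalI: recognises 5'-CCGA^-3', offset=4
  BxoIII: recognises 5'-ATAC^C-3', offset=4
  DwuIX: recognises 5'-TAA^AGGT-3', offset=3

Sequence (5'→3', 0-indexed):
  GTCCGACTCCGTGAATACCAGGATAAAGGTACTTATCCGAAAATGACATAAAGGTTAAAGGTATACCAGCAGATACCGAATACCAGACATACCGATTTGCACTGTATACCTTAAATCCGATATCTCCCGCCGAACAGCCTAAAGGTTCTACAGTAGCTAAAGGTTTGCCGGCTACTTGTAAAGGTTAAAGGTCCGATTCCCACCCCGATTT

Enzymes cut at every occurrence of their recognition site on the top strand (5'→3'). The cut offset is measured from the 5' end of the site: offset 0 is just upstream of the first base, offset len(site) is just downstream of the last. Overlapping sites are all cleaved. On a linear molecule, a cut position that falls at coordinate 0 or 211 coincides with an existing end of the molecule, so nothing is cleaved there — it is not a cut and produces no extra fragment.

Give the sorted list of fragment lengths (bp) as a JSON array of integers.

[3,3,3,4,6,7,7,8,8,8,9,9,10,11,11,12,12,13,14,14,18,21]

Per-enzyme occurrences:
  QalI (CCGA, off=4): starts [2, 36, 75, 91, 116, 129, 192, 204] → cuts [6, 40, 79, 95, 120, 133, 196, 208]
  BxoIII (ATACC, off=4): starts [14, 62, 72, 79, 88, 105] → cuts [18, 66, 76, 83, 92, 109]
  DwuIX (TAAAGGT, off=3): starts [23, 48, 55, 139, 157, 178, 185] → cuts [26, 51, 58, 142, 160, 181, 188]

All cut coordinates (distinct, sorted): [6, 18, 26, 40, 51, 58, 66, 76, 79, 83, 92, 95, 109, 120, 133, 142, 160, 181, 188, 196, 208]

Fragments:
  [0,6): 6 bp
  [6,18): 12 bp
  [18,26): 8 bp
  [26,40): 14 bp
  [40,51): 11 bp
  [51,58): 7 bp
  [58,66): 8 bp
  [66,76): 10 bp
  [76,79): 3 bp
  [79,83): 4 bp
  [83,92): 9 bp
  [92,95): 3 bp
  [95,109): 14 bp
  [109,120): 11 bp
  [120,133): 13 bp
  [133,142): 9 bp
  [142,160): 18 bp
  [160,181): 21 bp
  [181,188): 7 bp
  [188,196): 8 bp
  [196,208): 12 bp
  [208,211): 3 bp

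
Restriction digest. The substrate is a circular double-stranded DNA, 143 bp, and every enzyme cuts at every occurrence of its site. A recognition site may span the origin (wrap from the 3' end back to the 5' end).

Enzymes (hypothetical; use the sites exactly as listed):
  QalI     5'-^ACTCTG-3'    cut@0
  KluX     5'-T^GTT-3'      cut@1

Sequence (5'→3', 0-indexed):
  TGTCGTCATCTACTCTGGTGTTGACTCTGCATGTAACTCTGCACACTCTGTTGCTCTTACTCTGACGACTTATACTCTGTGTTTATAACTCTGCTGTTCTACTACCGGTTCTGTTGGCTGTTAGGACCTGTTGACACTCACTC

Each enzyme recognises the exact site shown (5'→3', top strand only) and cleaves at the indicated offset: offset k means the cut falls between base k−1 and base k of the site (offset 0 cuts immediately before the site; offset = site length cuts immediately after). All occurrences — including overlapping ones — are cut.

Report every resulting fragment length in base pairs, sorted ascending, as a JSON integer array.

Site scan:
  QalI ACTCTG/0: at [11, 23, 35, 44, 58, 73, 87, 139] ⇒ [11, 23, 35, 44, 58, 73, 87, 139]
  KluX TGTT/1: at [18, 48, 79, 94, 111, 118, 128] ⇒ [19, 49, 80, 95, 112, 119, 129]

All cut coordinates (distinct, sorted): [11, 19, 23, 35, 44, 49, 58, 73, 80, 87, 95, 112, 119, 129, 139]

Fragments:
  11→19: 8 bp
  19→23: 4 bp
  23→35: 12 bp
  35→44: 9 bp
  44→49: 5 bp
  49→58: 9 bp
  58→73: 15 bp
  73→80: 7 bp
  80→87: 7 bp
  87→95: 8 bp
  95→112: 17 bp
  112→119: 7 bp
  119→129: 10 bp
  129→139: 10 bp
  139→11 (wrap): 143-139+11 = 15 bp

[4,5,7,7,7,8,8,9,9,10,10,12,15,15,17]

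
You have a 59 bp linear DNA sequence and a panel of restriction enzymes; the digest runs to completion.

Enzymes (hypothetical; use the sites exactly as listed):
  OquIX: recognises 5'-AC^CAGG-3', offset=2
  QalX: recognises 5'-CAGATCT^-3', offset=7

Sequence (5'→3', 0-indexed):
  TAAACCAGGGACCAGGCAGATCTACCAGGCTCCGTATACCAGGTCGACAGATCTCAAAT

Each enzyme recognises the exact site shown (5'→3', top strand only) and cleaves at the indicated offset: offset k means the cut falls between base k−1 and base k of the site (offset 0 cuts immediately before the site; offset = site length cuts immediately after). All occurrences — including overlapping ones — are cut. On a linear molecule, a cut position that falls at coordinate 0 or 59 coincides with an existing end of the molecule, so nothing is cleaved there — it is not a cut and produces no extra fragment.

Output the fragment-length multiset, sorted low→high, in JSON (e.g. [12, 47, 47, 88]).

Scan for sites:
  OquIX ACCAGG/2: at [3, 10, 23, 37] ⇒ [5, 12, 25, 39]
  QalX CAGATCT/7: at [16, 47] ⇒ [23, 54]

Pooled cuts: [5, 12, 23, 25, 39, 54]

Fragment lengths:
  [0,5): 5 bp
  [5,12): 7 bp
  [12,23): 11 bp
  [23,25): 2 bp
  [25,39): 14 bp
  [39,54): 15 bp
  [54,59): 5 bp

[2,5,5,7,11,14,15]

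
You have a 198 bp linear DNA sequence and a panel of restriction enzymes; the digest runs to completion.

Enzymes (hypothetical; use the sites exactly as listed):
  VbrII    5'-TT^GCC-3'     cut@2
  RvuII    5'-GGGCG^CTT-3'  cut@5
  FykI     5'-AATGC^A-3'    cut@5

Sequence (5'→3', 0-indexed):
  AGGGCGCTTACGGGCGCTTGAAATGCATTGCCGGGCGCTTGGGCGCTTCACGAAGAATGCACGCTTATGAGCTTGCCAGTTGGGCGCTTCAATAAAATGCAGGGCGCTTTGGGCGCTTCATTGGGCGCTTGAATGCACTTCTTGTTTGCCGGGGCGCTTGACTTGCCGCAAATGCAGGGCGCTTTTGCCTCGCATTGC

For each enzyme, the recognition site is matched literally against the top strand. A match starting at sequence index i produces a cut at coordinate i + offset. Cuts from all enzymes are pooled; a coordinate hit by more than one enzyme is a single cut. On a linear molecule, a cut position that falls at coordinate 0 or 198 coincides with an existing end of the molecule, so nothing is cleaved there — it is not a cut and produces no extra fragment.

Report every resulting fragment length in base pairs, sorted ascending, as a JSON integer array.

Per-enzyme occurrences:
  VbrII (TTGCC, off=2): starts [27, 72, 145, 162, 184] → cuts [29, 74, 147, 164, 186]
  RvuII (GGGCGCTT, off=5): starts [1, 11, 32, 40, 81, 101, 110, 122, 151, 176] → cuts [6, 16, 37, 45, 86, 106, 115, 127, 156, 181]
  FykI (AATGCA, off=5): starts [21, 55, 95, 131, 170] → cuts [26, 60, 100, 136, 175]

All cut coordinates (distinct, sorted): [6, 16, 26, 29, 37, 45, 60, 74, 86, 100, 106, 115, 127, 136, 147, 156, 164, 175, 181, 186]

Fragments:
  [0,6): 6 bp
  [6,16): 10 bp
  [16,26): 10 bp
  [26,29): 3 bp
  [29,37): 8 bp
  [37,45): 8 bp
  [45,60): 15 bp
  [60,74): 14 bp
  [74,86): 12 bp
  [86,100): 14 bp
  [100,106): 6 bp
  [106,115): 9 bp
  [115,127): 12 bp
  [127,136): 9 bp
  [136,147): 11 bp
  [147,156): 9 bp
  [156,164): 8 bp
  [164,175): 11 bp
  [175,181): 6 bp
  [181,186): 5 bp
  [186,198): 12 bp

[3,5,6,6,6,8,8,8,9,9,9,10,10,11,11,12,12,12,14,14,15]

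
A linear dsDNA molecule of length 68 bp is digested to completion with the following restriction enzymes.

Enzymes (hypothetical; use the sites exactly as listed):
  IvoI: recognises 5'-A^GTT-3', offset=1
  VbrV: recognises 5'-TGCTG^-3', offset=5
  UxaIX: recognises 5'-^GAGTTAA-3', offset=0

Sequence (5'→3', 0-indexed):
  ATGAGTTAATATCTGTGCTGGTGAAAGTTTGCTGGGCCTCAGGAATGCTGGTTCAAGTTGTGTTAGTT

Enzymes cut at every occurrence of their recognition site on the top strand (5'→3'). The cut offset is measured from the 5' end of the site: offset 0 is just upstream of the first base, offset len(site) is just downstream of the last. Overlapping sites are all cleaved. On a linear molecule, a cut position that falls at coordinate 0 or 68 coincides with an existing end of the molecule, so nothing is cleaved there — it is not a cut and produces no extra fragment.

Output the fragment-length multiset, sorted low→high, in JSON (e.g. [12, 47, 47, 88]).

[2,2,3,6,6,8,9,16,16]

Scan for sites:
  IvoI (AGTT, off=1): starts [3, 25, 55, 64] → cuts [4, 26, 56, 65]
  VbrV (TGCTG, off=5): starts [15, 29, 45] → cuts [20, 34, 50]
  UxaIX (GAGTTAA, off=0): starts [2] → cuts [2]

Pooled cuts: [2, 4, 20, 26, 34, 50, 56, 65]

Fragment lengths:
  [0,2): 2 bp
  [2,4): 2 bp
  [4,20): 16 bp
  [20,26): 6 bp
  [26,34): 8 bp
  [34,50): 16 bp
  [50,56): 6 bp
  [56,65): 9 bp
  [65,68): 3 bp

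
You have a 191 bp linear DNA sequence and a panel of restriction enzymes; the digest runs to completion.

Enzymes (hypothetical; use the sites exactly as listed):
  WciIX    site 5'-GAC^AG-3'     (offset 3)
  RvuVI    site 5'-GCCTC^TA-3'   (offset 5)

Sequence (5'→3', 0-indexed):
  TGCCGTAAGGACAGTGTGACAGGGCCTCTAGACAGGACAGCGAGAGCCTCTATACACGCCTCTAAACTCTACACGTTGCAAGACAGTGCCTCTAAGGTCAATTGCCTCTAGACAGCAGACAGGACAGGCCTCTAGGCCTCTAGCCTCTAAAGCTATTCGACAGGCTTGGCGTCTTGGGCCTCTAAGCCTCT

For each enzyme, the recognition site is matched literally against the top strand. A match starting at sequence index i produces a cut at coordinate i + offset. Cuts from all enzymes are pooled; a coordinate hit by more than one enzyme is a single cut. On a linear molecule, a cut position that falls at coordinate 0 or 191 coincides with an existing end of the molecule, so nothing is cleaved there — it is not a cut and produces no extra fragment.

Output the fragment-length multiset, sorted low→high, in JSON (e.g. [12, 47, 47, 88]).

[5,5,5,5,7,7,7,8,8,8,8,9,12,12,12,14,16,21,22]

Scan for sites:
  WciIX GACAG/3: at [9, 17, 30, 35, 81, 110, 117, 122, 158] ⇒ [12, 20, 33, 38, 84, 113, 120, 125, 161]
  RvuVI GCCTCTA/5: at [23, 45, 57, 87, 103, 127, 135, 142, 177] ⇒ [28, 50, 62, 92, 108, 132, 140, 147, 182]

Pooled cuts: [12, 20, 28, 33, 38, 50, 62, 84, 92, 108, 113, 120, 125, 132, 140, 147, 161, 182]

Fragment lengths:
  [0,12): 12 bp
  [12,20): 8 bp
  [20,28): 8 bp
  [28,33): 5 bp
  [33,38): 5 bp
  [38,50): 12 bp
  [50,62): 12 bp
  [62,84): 22 bp
  [84,92): 8 bp
  [92,108): 16 bp
  [108,113): 5 bp
  [113,120): 7 bp
  [120,125): 5 bp
  [125,132): 7 bp
  [132,140): 8 bp
  [140,147): 7 bp
  [147,161): 14 bp
  [161,182): 21 bp
  [182,191): 9 bp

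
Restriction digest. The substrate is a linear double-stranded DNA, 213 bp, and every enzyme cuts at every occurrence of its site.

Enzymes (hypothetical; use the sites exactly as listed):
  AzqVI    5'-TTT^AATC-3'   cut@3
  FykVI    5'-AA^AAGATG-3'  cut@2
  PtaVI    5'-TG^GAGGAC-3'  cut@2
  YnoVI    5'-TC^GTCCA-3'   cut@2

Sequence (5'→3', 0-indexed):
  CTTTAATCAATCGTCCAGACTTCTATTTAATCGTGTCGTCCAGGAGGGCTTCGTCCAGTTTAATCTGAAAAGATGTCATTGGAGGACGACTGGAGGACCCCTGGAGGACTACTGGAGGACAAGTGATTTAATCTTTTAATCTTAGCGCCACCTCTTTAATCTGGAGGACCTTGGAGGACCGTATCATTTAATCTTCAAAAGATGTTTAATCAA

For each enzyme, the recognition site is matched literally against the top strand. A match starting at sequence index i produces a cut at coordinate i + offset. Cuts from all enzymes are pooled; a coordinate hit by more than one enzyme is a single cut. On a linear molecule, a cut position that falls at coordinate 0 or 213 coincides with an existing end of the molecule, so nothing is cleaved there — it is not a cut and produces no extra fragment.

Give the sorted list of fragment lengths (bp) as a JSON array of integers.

Site scan:
  AzqVI TTTAATC/3: at [1, 25, 58, 126, 134, 154, 186, 204] ⇒ [4, 28, 61, 129, 137, 157, 189, 207]
  FykVI AAAAGATG/2: at [67, 196] ⇒ [69, 198]
  PtaVI TGGAGGAC/2: at [79, 90, 101, 112, 161, 171] ⇒ [81, 92, 103, 114, 163, 173]
  YnoVI TCGTCCA/2: at [10, 35, 50] ⇒ [12, 37, 52]

All cut coordinates (distinct, sorted): [4, 12, 28, 37, 52, 61, 69, 81, 92, 103, 114, 129, 137, 157, 163, 173, 189, 198, 207]

Fragments:
  [0,4): 4 bp
  [4,12): 8 bp
  [12,28): 16 bp
  [28,37): 9 bp
  [37,52): 15 bp
  [52,61): 9 bp
  [61,69): 8 bp
  [69,81): 12 bp
  [81,92): 11 bp
  [92,103): 11 bp
  [103,114): 11 bp
  [114,129): 15 bp
  [129,137): 8 bp
  [137,157): 20 bp
  [157,163): 6 bp
  [163,173): 10 bp
  [173,189): 16 bp
  [189,198): 9 bp
  [198,207): 9 bp
  [207,213): 6 bp

[4,6,6,8,8,8,9,9,9,9,10,11,11,11,12,15,15,16,16,20]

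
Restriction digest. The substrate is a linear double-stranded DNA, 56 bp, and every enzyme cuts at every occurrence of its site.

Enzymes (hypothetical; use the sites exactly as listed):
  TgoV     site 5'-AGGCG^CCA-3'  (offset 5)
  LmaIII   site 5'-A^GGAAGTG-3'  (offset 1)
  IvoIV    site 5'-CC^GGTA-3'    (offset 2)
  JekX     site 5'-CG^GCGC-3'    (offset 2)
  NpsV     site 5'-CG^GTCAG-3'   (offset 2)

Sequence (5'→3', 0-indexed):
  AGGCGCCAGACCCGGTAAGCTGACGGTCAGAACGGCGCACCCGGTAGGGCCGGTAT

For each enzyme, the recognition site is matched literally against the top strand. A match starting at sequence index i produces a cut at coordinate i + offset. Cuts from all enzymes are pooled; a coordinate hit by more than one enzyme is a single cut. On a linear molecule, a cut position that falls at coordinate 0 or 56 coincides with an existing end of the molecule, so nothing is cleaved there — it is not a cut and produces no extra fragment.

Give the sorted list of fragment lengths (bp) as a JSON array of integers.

[5,5,8,8,9,9,12]

Site scan:
  TgoV AGGCGCCA/5: at [0] ⇒ [5]
  LmaIII (AGGAAGTG, off=1): no sites
  IvoIV CCGGTA/2: at [11, 40, 49] ⇒ [13, 42, 51]
  JekX CGGCGC/2: at [32] ⇒ [34]
  NpsV CGGTCAG/2: at [23] ⇒ [25]

Pooled cuts: [5, 13, 25, 34, 42, 51]

Fragments:
  [0,5): 5 bp
  [5,13): 8 bp
  [13,25): 12 bp
  [25,34): 9 bp
  [34,42): 8 bp
  [42,51): 9 bp
  [51,56): 5 bp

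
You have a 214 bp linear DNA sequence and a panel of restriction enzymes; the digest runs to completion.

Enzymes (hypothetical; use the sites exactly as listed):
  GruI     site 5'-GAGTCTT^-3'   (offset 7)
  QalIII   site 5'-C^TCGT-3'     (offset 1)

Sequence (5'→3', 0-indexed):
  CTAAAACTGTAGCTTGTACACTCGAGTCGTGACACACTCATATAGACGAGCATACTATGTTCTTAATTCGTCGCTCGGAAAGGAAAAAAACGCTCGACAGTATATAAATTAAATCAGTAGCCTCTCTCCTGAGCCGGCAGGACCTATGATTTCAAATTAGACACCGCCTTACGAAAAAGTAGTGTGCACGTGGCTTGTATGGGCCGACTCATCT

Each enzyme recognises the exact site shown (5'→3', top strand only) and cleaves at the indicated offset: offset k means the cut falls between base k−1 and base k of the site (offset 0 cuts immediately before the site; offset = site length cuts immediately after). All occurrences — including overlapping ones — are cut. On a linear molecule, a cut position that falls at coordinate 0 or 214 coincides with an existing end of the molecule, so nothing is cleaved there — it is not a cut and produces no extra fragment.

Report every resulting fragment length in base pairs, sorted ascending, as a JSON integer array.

[214]

Per-enzyme occurrences:
  GruI (GAGTCTT, off=7): no sites
  QalIII (CTCGT, off=1): no sites

All cut coordinates (distinct, sorted): ∅

Fragments:
  no cuts → one linear fragment of 214 bp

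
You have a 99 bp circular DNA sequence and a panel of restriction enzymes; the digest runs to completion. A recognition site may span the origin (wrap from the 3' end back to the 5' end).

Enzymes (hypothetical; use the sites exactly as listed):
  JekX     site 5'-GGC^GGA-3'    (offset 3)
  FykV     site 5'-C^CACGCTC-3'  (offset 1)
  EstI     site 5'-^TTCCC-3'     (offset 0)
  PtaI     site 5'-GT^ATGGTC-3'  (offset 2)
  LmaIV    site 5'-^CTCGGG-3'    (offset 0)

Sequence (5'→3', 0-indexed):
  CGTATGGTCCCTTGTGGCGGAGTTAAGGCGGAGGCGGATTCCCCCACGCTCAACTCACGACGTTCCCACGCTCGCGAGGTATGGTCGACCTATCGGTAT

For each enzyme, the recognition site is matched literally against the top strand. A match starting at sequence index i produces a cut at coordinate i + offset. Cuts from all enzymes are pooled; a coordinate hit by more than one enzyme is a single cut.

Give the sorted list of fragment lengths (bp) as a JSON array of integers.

Per-enzyme occurrences:
  JekX (GGCGGA, off=3): starts [15, 26, 32] → cuts [18, 29, 35]
  FykV (CCACGCTC, off=1): starts [43, 65] → cuts [44, 66]
  EstI (TTCCC, off=0): starts [38, 62] → cuts [38, 62]
  PtaI (GTATGGTC, off=2): starts [1, 78] → cuts [3, 80]
  LmaIV (CTCGGG, off=0): no sites

All cut coordinates (distinct, sorted): [3, 18, 29, 35, 38, 44, 62, 66, 80]

Fragment lengths:
  3→18: 15 bp
  18→29: 11 bp
  29→35: 6 bp
  35→38: 3 bp
  38→44: 6 bp
  44→62: 18 bp
  62→66: 4 bp
  66→80: 14 bp
  80→3 (wrap): 99-80+3 = 22 bp

[3,4,6,6,11,14,15,18,22]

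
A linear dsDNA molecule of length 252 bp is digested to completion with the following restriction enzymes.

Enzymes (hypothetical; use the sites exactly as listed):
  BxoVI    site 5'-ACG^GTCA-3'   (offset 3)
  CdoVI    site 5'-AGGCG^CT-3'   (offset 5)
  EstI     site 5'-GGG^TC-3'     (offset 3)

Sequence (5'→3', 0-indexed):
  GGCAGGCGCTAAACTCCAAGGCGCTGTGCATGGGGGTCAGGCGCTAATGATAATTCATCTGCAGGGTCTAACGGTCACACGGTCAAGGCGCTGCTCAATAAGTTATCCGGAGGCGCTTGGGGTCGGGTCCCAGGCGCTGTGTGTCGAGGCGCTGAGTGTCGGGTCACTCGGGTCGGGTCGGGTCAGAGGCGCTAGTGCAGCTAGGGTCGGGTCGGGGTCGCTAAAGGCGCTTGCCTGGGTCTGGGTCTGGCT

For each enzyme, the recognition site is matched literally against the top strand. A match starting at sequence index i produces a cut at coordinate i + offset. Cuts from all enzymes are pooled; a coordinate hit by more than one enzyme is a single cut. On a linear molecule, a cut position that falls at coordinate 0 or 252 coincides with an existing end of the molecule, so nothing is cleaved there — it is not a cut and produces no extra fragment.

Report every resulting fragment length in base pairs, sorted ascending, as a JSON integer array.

Site scan:
  BxoVI (ACGGTCA, off=3): starts [70, 78] → cuts [73, 81]
  CdoVI (AGGCGCT, off=5): starts [3, 18, 38, 85, 110, 131, 146, 186, 224] → cuts [8, 23, 43, 90, 115, 136, 151, 191, 229]
  EstI (GGGTC, off=3): starts [33, 63, 119, 124, 160, 169, 174, 179, 203, 208, 214, 236, 242] → cuts [36, 66, 122, 127, 163, 172, 177, 182, 206, 211, 217, 239, 245]

Pooled cuts: [8, 23, 36, 43, 66, 73, 81, 90, 115, 122, 127, 136, 151, 163, 172, 177, 182, 191, 206, 211, 217, 229, 239, 245]

Fragment lengths:
  [0,8): 8 bp
  [8,23): 15 bp
  [23,36): 13 bp
  [36,43): 7 bp
  [43,66): 23 bp
  [66,73): 7 bp
  [73,81): 8 bp
  [81,90): 9 bp
  [90,115): 25 bp
  [115,122): 7 bp
  [122,127): 5 bp
  [127,136): 9 bp
  [136,151): 15 bp
  [151,163): 12 bp
  [163,172): 9 bp
  [172,177): 5 bp
  [177,182): 5 bp
  [182,191): 9 bp
  [191,206): 15 bp
  [206,211): 5 bp
  [211,217): 6 bp
  [217,229): 12 bp
  [229,239): 10 bp
  [239,245): 6 bp
  [245,252): 7 bp

[5,5,5,5,6,6,7,7,7,7,8,8,9,9,9,9,10,12,12,13,15,15,15,23,25]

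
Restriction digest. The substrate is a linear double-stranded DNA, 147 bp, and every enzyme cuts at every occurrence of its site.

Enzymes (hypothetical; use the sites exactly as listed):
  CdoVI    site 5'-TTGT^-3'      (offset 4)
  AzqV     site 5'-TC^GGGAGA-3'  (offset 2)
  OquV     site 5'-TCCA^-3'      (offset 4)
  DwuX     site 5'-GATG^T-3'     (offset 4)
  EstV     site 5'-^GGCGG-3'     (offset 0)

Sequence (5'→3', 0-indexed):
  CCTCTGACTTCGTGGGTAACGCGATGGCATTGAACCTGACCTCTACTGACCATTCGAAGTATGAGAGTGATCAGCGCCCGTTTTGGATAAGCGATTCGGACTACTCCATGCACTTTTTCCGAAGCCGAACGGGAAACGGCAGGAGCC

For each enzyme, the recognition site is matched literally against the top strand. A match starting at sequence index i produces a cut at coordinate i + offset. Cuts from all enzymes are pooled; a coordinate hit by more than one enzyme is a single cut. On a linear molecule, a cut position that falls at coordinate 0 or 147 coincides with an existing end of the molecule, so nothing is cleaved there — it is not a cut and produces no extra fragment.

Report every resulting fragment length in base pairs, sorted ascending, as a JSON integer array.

[39,108]

Per-enzyme occurrences:
  CdoVI (TTGT, off=4): no sites
  AzqV (TCGGGAGA, off=2): no sites
  OquV TCCA/4: at [104] ⇒ [108]
  DwuX (GATGT, off=4): no sites
  EstV (GGCGG, off=0): no sites

Pooled cuts: [108]

Fragment lengths:
  [0,108): 108 bp
  [108,147): 39 bp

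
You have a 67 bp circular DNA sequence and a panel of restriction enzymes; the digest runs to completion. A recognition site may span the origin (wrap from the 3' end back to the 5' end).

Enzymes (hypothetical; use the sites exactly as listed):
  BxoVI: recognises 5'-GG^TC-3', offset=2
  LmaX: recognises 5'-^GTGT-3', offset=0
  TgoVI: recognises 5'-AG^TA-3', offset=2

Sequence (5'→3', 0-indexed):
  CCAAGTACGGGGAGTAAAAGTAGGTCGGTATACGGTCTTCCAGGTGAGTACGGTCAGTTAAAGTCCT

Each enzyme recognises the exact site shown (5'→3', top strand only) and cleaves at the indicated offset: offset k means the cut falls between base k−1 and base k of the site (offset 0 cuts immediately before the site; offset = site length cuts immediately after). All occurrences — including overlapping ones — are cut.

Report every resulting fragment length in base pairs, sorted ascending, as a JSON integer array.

Per-enzyme occurrences:
  BxoVI (GGTC, off=2): starts [22, 33, 51] → cuts [24, 35, 53]
  LmaX (GTGT, off=0): no sites
  TgoVI (AGTA, off=2): starts [3, 12, 18, 46] → cuts [5, 14, 20, 48]

Pooled cuts: [5, 14, 20, 24, 35, 48, 53]

Fragment lengths:
  5→14: 9 bp
  14→20: 6 bp
  20→24: 4 bp
  24→35: 11 bp
  35→48: 13 bp
  48→53: 5 bp
  53→5 (wrap): 67-53+5 = 19 bp

[4,5,6,9,11,13,19]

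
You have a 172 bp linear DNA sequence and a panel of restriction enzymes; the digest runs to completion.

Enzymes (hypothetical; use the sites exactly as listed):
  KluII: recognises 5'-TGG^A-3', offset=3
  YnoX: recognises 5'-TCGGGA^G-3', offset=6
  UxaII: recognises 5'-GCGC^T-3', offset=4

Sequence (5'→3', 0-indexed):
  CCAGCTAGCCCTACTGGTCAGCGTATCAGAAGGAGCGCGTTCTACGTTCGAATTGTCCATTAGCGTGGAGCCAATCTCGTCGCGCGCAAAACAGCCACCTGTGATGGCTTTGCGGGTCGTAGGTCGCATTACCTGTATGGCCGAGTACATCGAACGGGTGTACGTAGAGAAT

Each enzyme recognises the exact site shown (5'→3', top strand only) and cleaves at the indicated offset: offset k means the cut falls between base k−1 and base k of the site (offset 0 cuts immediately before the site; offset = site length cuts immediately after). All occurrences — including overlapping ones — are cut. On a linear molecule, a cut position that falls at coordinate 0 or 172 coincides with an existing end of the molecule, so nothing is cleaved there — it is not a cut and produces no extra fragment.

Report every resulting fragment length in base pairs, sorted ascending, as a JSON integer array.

Per-enzyme occurrences:
  KluII TGGA/3: at [65] ⇒ [68]
  YnoX (TCGGGAG, off=6): no sites
  UxaII (GCGCT, off=4): no sites

Pooled cuts: [68]

Fragments:
  [0,68): 68 bp
  [68,172): 104 bp

[68,104]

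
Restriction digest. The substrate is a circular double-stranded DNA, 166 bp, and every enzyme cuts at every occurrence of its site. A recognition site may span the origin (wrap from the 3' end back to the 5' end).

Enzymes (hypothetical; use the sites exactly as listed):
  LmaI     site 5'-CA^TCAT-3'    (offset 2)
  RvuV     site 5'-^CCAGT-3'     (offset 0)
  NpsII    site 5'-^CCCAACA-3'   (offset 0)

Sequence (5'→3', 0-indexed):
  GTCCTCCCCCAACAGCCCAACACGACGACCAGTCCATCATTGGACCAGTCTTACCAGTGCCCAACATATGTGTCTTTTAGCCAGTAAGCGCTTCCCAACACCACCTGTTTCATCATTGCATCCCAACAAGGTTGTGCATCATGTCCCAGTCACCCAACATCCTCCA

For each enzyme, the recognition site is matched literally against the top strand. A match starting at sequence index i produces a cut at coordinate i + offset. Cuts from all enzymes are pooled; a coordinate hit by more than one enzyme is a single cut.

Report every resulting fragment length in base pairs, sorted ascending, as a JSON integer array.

[6,7,7,8,8,8,9,9,10,11,13,13,17,19,21]

Site scan:
  LmaI (CATCAT, off=2): starts [34, 110, 136] → cuts [36, 112, 138]
  RvuV (CCAGT, off=0): starts [28, 44, 53, 80, 145, 163] → cuts [28, 44, 53, 80, 145, 163]
  NpsII (CCCAACA, off=0): starts [7, 15, 59, 93, 121, 152] → cuts [7, 15, 59, 93, 121, 152]

Pooled cuts: [7, 15, 28, 36, 44, 53, 59, 80, 93, 112, 121, 138, 145, 152, 163]

Fragments:
  7→15: 8 bp
  15→28: 13 bp
  28→36: 8 bp
  36→44: 8 bp
  44→53: 9 bp
  53→59: 6 bp
  59→80: 21 bp
  80→93: 13 bp
  93→112: 19 bp
  112→121: 9 bp
  121→138: 17 bp
  138→145: 7 bp
  145→152: 7 bp
  152→163: 11 bp
  163→7 (wrap): 166-163+7 = 10 bp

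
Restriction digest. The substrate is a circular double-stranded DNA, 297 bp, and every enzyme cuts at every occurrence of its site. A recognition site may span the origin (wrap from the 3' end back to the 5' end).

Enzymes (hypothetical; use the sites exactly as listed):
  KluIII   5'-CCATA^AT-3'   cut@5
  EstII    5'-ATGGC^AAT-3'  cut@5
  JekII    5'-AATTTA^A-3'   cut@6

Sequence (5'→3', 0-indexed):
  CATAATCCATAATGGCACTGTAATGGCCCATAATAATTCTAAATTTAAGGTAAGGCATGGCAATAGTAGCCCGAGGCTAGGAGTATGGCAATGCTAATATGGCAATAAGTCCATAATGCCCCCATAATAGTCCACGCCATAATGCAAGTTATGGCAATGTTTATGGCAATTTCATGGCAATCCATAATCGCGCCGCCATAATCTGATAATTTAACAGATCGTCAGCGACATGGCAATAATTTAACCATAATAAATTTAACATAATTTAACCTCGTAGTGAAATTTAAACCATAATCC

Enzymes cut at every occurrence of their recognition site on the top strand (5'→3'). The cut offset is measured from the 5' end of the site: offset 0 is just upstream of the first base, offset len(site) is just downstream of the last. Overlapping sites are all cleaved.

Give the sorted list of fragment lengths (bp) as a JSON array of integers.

Scan for sites:
  KluIII CCATAAT/5: at [6, 27, 110, 121, 136, 181, 195, 244, 288, 296] ⇒ [4, 11, 32, 115, 126, 141, 186, 200, 249, 293]
  EstII ATGGCAAT/5: at [56, 84, 98, 150, 162, 173, 229] ⇒ [61, 89, 103, 155, 167, 178, 234]
  JekII AATTTAA/6: at [41, 207, 237, 252, 262, 280] ⇒ [47, 213, 243, 258, 268, 286]

Pooled cuts: [4, 11, 32, 47, 61, 89, 103, 115, 126, 141, 155, 167, 178, 186, 200, 213, 234, 243, 249, 258, 268, 286, 293]

Fragments:
  4→11: 7 bp
  11→32: 21 bp
  32→47: 15 bp
  47→61: 14 bp
  61→89: 28 bp
  89→103: 14 bp
  103→115: 12 bp
  115→126: 11 bp
  126→141: 15 bp
  141→155: 14 bp
  155→167: 12 bp
  167→178: 11 bp
  178→186: 8 bp
  186→200: 14 bp
  200→213: 13 bp
  213→234: 21 bp
  234→243: 9 bp
  243→249: 6 bp
  249→258: 9 bp
  258→268: 10 bp
  268→286: 18 bp
  286→293: 7 bp
  293→4 (wrap): 297-293+4 = 8 bp

[6,7,7,8,8,9,9,10,11,11,12,12,13,14,14,14,14,15,15,18,21,21,28]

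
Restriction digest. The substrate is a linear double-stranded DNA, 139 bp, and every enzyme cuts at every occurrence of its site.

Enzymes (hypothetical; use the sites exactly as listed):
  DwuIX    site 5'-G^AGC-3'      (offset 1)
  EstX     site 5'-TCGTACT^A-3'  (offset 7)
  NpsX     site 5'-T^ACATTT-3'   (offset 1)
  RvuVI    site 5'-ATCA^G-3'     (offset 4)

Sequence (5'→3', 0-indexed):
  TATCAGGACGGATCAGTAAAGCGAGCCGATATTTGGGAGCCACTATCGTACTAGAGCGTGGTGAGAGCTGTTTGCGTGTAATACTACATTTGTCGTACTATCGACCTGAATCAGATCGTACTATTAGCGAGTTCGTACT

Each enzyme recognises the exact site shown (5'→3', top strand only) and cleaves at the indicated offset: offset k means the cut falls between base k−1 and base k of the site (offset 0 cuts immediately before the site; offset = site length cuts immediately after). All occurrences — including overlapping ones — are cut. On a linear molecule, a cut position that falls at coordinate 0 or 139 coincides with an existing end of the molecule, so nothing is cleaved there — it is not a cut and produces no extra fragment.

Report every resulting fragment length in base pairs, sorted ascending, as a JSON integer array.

[2,5,8,9,10,11,14,14,14,15,17,20]

Site scan:
  DwuIX GAGC/1: at [22, 36, 53, 64] ⇒ [23, 37, 54, 65]
  EstX TCGTACTA/7: at [45, 92, 115] ⇒ [52, 99, 122]
  NpsX TACATTT/1: at [84] ⇒ [85]
  RvuVI ATCAG/4: at [1, 11, 109] ⇒ [5, 15, 113]

Pooled cuts: [5, 15, 23, 37, 52, 54, 65, 85, 99, 113, 122]

Fragment lengths:
  [0,5): 5 bp
  [5,15): 10 bp
  [15,23): 8 bp
  [23,37): 14 bp
  [37,52): 15 bp
  [52,54): 2 bp
  [54,65): 11 bp
  [65,85): 20 bp
  [85,99): 14 bp
  [99,113): 14 bp
  [113,122): 9 bp
  [122,139): 17 bp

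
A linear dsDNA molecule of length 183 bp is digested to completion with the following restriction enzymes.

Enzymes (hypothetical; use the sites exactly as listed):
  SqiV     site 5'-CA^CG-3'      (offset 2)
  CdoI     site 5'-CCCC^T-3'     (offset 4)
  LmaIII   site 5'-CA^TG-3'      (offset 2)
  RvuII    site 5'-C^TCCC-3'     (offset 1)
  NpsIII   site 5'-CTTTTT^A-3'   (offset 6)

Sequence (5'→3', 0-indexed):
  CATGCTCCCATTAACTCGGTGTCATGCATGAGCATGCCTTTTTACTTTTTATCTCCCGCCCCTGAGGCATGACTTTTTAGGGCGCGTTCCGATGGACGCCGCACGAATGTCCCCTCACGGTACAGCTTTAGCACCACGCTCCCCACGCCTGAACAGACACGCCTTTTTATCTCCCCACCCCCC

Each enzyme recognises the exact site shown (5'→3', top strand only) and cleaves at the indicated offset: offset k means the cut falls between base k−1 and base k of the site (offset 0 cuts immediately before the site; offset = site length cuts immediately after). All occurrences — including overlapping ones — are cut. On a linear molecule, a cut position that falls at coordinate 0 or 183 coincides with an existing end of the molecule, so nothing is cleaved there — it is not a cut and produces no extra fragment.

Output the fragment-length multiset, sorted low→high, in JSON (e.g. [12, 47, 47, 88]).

Scan for sites:
  SqiV CACG/2: at [101, 115, 134, 143, 157] ⇒ [103, 117, 136, 145, 159]
  CdoI CCCCT/4: at [58, 110] ⇒ [62, 114]
  LmaIII CATG/2: at [0, 22, 26, 32, 67] ⇒ [2, 24, 28, 34, 69]
  RvuII CTCCC/1: at [4, 52, 138, 170] ⇒ [5, 53, 139, 171]
  NpsIII CTTTTTA/6: at [37, 44, 72, 162] ⇒ [43, 50, 78, 168]

Pooled cuts: [2, 5, 24, 28, 34, 43, 50, 53, 62, 69, 78, 103, 114, 117, 136, 139, 145, 159, 168, 171]

Fragment lengths:
  [0,2): 2 bp
  [2,5): 3 bp
  [5,24): 19 bp
  [24,28): 4 bp
  [28,34): 6 bp
  [34,43): 9 bp
  [43,50): 7 bp
  [50,53): 3 bp
  [53,62): 9 bp
  [62,69): 7 bp
  [69,78): 9 bp
  [78,103): 25 bp
  [103,114): 11 bp
  [114,117): 3 bp
  [117,136): 19 bp
  [136,139): 3 bp
  [139,145): 6 bp
  [145,159): 14 bp
  [159,168): 9 bp
  [168,171): 3 bp
  [171,183): 12 bp

[2,3,3,3,3,3,4,6,6,7,7,9,9,9,9,11,12,14,19,19,25]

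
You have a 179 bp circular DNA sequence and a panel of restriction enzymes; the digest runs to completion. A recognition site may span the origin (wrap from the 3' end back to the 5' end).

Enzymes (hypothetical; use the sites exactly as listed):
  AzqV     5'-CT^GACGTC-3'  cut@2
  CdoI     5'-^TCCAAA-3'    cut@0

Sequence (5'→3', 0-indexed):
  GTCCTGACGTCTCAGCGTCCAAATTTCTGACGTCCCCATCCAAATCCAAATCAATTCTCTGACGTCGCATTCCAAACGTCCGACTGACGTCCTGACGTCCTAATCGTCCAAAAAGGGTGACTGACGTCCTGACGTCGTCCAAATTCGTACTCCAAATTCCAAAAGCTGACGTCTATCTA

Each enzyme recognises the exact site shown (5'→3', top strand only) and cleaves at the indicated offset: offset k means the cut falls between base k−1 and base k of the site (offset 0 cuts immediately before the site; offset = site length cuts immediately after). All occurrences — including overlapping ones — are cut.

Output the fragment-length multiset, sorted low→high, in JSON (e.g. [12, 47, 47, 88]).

Scan for sites:
  AzqV CTGACGTC/2: at [3, 26, 58, 83, 91, 120, 128, 165] ⇒ [5, 28, 60, 85, 93, 122, 130, 167]
  CdoI TCCAAA/0: at [17, 38, 44, 70, 106, 137, 150, 157] ⇒ [17, 38, 44, 70, 106, 137, 150, 157]

All cut coordinates (distinct, sorted): [5, 17, 28, 38, 44, 60, 70, 85, 93, 106, 122, 130, 137, 150, 157, 167]

Fragment lengths:
  5→17: 12 bp
  17→28: 11 bp
  28→38: 10 bp
  38→44: 6 bp
  44→60: 16 bp
  60→70: 10 bp
  70→85: 15 bp
  85→93: 8 bp
  93→106: 13 bp
  106→122: 16 bp
  122→130: 8 bp
  130→137: 7 bp
  137→150: 13 bp
  150→157: 7 bp
  157→167: 10 bp
  167→5 (wrap): 179-167+5 = 17 bp

[6,7,7,8,8,10,10,10,11,12,13,13,15,16,16,17]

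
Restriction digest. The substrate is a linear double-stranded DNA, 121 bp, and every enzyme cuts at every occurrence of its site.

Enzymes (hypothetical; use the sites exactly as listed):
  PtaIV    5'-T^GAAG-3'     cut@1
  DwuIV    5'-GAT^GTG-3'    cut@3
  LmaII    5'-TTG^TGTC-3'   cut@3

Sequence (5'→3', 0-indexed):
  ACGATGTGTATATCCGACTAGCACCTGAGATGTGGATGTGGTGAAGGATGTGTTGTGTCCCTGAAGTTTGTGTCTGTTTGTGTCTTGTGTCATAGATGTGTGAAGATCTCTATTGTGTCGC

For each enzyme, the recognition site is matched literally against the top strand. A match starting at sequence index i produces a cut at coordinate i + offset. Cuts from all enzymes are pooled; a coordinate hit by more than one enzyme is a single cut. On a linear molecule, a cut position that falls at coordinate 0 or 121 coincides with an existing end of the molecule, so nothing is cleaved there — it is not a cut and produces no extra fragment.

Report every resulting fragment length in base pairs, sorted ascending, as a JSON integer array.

Site scan:
  PtaIV (TGAAG, off=1): starts [41, 61, 100] → cuts [42, 62, 101]
  DwuIV (GATGTG, off=3): starts [2, 28, 34, 46, 94] → cuts [5, 31, 37, 49, 97]
  LmaII (TTGTGTC, off=3): starts [52, 67, 77, 84, 112] → cuts [55, 70, 80, 87, 115]

Pooled cuts: [5, 31, 37, 42, 49, 55, 62, 70, 80, 87, 97, 101, 115]

Fragment lengths:
  [0,5): 5 bp
  [5,31): 26 bp
  [31,37): 6 bp
  [37,42): 5 bp
  [42,49): 7 bp
  [49,55): 6 bp
  [55,62): 7 bp
  [62,70): 8 bp
  [70,80): 10 bp
  [80,87): 7 bp
  [87,97): 10 bp
  [97,101): 4 bp
  [101,115): 14 bp
  [115,121): 6 bp

[4,5,5,6,6,6,7,7,7,8,10,10,14,26]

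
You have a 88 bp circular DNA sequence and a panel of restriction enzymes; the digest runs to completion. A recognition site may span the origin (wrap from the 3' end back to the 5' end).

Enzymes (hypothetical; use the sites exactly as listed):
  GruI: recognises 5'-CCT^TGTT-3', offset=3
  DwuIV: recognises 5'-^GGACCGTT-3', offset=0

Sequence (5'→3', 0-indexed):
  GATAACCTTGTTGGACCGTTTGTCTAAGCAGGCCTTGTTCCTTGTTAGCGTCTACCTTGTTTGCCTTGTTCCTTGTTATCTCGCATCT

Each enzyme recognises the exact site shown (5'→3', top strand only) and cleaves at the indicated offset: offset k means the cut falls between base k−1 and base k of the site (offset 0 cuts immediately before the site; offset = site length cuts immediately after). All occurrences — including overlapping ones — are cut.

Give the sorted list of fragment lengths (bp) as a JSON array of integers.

Scan for sites:
  GruI CCTTGTT/3: at [5, 32, 39, 54, 63, 70] ⇒ [8, 35, 42, 57, 66, 73]
  DwuIV GGACCGTT/0: at [12] ⇒ [12]

Pooled cuts: [8, 12, 35, 42, 57, 66, 73]

Fragments:
  8→12: 4 bp
  12→35: 23 bp
  35→42: 7 bp
  42→57: 15 bp
  57→66: 9 bp
  66→73: 7 bp
  73→8 (wrap): 88-73+8 = 23 bp

[4,7,7,9,15,23,23]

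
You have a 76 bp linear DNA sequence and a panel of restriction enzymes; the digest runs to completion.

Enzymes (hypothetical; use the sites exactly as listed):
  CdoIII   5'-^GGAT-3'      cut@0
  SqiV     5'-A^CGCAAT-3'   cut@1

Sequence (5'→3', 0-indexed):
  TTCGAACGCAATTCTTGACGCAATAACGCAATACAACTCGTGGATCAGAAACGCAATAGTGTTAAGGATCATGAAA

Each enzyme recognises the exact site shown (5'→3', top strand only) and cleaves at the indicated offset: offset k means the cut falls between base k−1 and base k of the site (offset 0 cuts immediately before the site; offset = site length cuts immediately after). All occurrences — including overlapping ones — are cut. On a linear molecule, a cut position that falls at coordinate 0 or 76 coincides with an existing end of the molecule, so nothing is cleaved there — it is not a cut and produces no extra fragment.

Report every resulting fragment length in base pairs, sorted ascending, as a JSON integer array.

Site scan:
  CdoIII (GGAT, off=0): starts [41, 65] → cuts [41, 65]
  SqiV (ACGCAAT, off=1): starts [5, 17, 25, 50] → cuts [6, 18, 26, 51]

All cut coordinates (distinct, sorted): [6, 18, 26, 41, 51, 65]

Fragment lengths:
  [0,6): 6 bp
  [6,18): 12 bp
  [18,26): 8 bp
  [26,41): 15 bp
  [41,51): 10 bp
  [51,65): 14 bp
  [65,76): 11 bp

[6,8,10,11,12,14,15]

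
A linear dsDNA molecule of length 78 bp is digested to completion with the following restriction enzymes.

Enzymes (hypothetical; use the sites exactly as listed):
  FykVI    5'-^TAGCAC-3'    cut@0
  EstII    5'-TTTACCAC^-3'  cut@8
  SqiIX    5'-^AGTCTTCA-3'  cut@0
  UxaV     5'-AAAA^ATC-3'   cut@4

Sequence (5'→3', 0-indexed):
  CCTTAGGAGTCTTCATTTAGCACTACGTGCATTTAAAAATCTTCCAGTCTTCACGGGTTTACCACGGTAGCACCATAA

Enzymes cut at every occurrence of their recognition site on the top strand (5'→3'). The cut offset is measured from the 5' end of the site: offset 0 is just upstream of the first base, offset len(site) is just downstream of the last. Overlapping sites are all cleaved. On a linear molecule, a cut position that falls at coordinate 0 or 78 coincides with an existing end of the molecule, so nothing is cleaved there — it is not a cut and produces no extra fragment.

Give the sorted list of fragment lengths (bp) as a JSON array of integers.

[2,7,7,10,11,20,21]

Scan for sites:
  FykVI TAGCAC/0: at [17, 67] ⇒ [17, 67]
  EstII TTTACCAC/8: at [57] ⇒ [65]
  SqiIX AGTCTTCA/0: at [7, 45] ⇒ [7, 45]
  UxaV AAAAATC/4: at [34] ⇒ [38]

Pooled cuts: [7, 17, 38, 45, 65, 67]

Fragments:
  [0,7): 7 bp
  [7,17): 10 bp
  [17,38): 21 bp
  [38,45): 7 bp
  [45,65): 20 bp
  [65,67): 2 bp
  [67,78): 11 bp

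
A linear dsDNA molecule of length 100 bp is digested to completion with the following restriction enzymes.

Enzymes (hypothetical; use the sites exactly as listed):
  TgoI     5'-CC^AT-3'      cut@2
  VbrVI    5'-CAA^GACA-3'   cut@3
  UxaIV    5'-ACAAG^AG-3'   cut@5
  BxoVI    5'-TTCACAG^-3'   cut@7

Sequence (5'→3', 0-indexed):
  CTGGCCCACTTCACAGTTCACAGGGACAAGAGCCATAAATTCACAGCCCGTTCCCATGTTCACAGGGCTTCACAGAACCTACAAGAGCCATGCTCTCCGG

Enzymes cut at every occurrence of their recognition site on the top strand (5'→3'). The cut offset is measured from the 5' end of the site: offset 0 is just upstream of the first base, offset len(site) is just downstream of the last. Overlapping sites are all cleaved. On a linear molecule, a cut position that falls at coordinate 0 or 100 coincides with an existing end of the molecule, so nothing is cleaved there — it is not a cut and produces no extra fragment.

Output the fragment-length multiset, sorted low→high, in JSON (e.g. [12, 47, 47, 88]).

[4,4,7,7,9,10,10,10,11,12,16]

Per-enzyme occurrences:
  TgoI (CCAT, off=2): starts [32, 53, 87] → cuts [34, 55, 89]
  VbrVI (CAAGACA, off=3): no sites
  UxaIV (ACAAGAG, off=5): starts [25, 80] → cuts [30, 85]
  BxoVI (TTCACAG, off=7): starts [9, 16, 39, 58, 68] → cuts [16, 23, 46, 65, 75]

Pooled cuts: [16, 23, 30, 34, 46, 55, 65, 75, 85, 89]

Fragments:
  [0,16): 16 bp
  [16,23): 7 bp
  [23,30): 7 bp
  [30,34): 4 bp
  [34,46): 12 bp
  [46,55): 9 bp
  [55,65): 10 bp
  [65,75): 10 bp
  [75,85): 10 bp
  [85,89): 4 bp
  [89,100): 11 bp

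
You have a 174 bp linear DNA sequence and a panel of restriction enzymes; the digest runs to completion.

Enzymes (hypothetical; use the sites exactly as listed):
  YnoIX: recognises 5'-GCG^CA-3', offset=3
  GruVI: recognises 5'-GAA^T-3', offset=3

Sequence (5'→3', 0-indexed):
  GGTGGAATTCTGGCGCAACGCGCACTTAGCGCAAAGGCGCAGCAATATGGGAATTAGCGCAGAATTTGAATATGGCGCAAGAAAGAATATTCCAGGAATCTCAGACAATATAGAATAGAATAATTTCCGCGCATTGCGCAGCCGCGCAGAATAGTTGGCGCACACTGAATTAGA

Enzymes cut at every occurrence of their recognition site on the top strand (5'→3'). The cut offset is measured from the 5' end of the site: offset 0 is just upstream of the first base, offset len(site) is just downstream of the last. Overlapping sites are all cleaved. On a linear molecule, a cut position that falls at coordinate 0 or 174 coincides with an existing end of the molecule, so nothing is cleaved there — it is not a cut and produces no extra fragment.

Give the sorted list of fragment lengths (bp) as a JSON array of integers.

[5,5,5,5,6,6,7,7,7,7,8,8,8,9,9,9,10,11,11,14,17]

Site scan:
  YnoIX GCGCA/3: at [12, 19, 28, 36, 56, 74, 128, 135, 143, 157] ⇒ [15, 22, 31, 39, 59, 77, 131, 138, 146, 160]
  GruVI GAAT/3: at [4, 50, 61, 67, 84, 95, 112, 117, 148, 166] ⇒ [7, 53, 64, 70, 87, 98, 115, 120, 151, 169]

Pooled cuts: [7, 15, 22, 31, 39, 53, 59, 64, 70, 77, 87, 98, 115, 120, 131, 138, 146, 151, 160, 169]

Fragments:
  [0,7): 7 bp
  [7,15): 8 bp
  [15,22): 7 bp
  [22,31): 9 bp
  [31,39): 8 bp
  [39,53): 14 bp
  [53,59): 6 bp
  [59,64): 5 bp
  [64,70): 6 bp
  [70,77): 7 bp
  [77,87): 10 bp
  [87,98): 11 bp
  [98,115): 17 bp
  [115,120): 5 bp
  [120,131): 11 bp
  [131,138): 7 bp
  [138,146): 8 bp
  [146,151): 5 bp
  [151,160): 9 bp
  [160,169): 9 bp
  [169,174): 5 bp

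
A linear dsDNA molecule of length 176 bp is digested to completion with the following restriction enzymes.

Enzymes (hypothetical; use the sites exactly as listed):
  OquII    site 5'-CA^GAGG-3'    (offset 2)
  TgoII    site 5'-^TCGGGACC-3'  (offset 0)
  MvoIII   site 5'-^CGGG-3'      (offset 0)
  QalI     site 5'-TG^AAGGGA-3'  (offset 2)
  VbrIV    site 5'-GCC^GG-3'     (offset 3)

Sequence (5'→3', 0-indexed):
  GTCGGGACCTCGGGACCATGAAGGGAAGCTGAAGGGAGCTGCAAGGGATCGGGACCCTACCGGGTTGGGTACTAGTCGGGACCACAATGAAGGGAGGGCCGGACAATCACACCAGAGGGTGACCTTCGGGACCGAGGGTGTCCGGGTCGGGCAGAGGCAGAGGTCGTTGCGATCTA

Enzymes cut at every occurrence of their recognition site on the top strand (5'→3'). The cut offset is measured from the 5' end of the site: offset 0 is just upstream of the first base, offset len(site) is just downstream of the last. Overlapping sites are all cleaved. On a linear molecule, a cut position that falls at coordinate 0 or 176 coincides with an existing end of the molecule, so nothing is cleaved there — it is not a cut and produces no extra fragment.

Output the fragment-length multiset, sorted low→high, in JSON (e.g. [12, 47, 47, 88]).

Scan for sites:
  OquII CAGAGG/2: at [112, 151, 157] ⇒ [114, 153, 159]
  TgoII TCGGGACC/0: at [1, 9, 48, 75, 125] ⇒ [1, 9, 48, 75, 125]
  MvoIII CGGG/0: at [2, 10, 49, 60, 76, 126, 142, 147] ⇒ [2, 10, 49, 60, 76, 126, 142, 147]
  QalI TGAAGGGA/2: at [18, 29, 87] ⇒ [20, 31, 89]
  VbrIV GCCGG/3: at [97] ⇒ [100]

All cut coordinates (distinct, sorted): [1, 2, 9, 10, 20, 31, 48, 49, 60, 75, 76, 89, 100, 114, 125, 126, 142, 147, 153, 159]

Fragments:
  [0,1): 1 bp
  [1,2): 1 bp
  [2,9): 7 bp
  [9,10): 1 bp
  [10,20): 10 bp
  [20,31): 11 bp
  [31,48): 17 bp
  [48,49): 1 bp
  [49,60): 11 bp
  [60,75): 15 bp
  [75,76): 1 bp
  [76,89): 13 bp
  [89,100): 11 bp
  [100,114): 14 bp
  [114,125): 11 bp
  [125,126): 1 bp
  [126,142): 16 bp
  [142,147): 5 bp
  [147,153): 6 bp
  [153,159): 6 bp
  [159,176): 17 bp

[1,1,1,1,1,1,5,6,6,7,10,11,11,11,11,13,14,15,16,17,17]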